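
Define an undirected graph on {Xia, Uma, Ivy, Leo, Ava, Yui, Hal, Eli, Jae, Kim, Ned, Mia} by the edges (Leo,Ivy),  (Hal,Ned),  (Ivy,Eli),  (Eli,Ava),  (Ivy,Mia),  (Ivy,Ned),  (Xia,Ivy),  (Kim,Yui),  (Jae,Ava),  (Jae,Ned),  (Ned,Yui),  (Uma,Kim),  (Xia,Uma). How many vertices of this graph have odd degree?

4

Degrees: Xia:2, Uma:2, Ivy:5, Leo:1, Ava:2, Yui:2, Hal:1, Eli:2, Jae:2, Kim:2, Ned:4, Mia:1
Odd-degree vertices: Ivy, Leo, Hal, Mia.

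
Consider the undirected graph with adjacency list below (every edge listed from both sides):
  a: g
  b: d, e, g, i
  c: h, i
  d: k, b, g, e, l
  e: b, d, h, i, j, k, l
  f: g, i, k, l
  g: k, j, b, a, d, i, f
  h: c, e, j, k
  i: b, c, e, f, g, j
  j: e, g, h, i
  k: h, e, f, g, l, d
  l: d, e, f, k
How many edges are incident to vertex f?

Neighbors of f: g, i, k, l.

4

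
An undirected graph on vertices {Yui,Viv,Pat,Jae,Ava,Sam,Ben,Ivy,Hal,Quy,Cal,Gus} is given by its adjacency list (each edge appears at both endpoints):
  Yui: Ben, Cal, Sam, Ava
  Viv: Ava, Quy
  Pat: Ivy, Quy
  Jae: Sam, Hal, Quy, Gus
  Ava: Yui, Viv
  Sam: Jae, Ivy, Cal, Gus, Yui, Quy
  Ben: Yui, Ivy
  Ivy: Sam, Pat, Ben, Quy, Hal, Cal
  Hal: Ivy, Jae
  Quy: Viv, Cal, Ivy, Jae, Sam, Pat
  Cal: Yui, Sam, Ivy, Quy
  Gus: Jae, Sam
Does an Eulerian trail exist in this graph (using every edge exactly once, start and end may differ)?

Yes

Degrees: Yui:4, Viv:2, Pat:2, Jae:4, Ava:2, Sam:6, Ben:2, Ivy:6, Hal:2, Quy:6, Cal:4, Gus:2
Odd-degree vertices: none (0 total).
The non-isolated vertices are connected and exactly 0 have odd degree, so an Eulerian trail exists.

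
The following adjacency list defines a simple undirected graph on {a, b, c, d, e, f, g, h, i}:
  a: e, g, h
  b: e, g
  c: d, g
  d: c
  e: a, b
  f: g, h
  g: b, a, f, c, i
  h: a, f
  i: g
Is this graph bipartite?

Yes

A valid 2-coloring puts {d, e, g, h} on one side and {a, b, c, f, i} on the other; every edge crosses between the two sides.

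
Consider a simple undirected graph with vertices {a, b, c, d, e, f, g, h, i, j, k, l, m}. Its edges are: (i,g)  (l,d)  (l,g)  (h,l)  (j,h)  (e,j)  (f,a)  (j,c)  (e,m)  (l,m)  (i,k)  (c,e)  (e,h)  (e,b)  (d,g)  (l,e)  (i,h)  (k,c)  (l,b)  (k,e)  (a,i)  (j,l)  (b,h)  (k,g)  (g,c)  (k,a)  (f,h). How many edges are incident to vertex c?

4

Neighbors of c: e, g, j, k.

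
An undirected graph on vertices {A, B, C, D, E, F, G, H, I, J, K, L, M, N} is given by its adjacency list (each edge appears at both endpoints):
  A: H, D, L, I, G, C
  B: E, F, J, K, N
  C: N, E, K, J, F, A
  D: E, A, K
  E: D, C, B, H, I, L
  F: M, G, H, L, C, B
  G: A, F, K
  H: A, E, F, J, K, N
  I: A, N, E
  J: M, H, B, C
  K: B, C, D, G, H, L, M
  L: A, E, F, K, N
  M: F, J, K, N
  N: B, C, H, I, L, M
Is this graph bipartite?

Yes

Color {B, C, D, G, H, I, L, M} black and {A, E, F, J, K, N} white. No edge joins two same-colored vertices, so the graph is bipartite.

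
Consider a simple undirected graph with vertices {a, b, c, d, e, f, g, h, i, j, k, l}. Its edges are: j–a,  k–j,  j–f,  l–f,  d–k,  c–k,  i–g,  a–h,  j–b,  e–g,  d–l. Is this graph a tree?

|V| = 12, |E| = 11.
It splits into 2 components, so it cannot be a tree.

No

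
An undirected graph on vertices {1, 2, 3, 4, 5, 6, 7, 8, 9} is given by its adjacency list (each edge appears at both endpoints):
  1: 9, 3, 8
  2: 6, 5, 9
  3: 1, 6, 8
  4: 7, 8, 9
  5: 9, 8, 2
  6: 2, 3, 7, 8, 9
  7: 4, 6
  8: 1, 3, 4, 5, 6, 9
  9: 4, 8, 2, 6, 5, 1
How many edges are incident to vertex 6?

Neighbors of 6: 2, 3, 7, 8, 9.

5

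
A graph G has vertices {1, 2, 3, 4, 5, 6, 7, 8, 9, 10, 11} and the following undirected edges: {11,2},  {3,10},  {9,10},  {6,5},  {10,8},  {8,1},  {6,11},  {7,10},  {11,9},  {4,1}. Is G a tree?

The graph has 11 vertices and 10 edges.
It is connected with exactly 10 edges, hence acyclic — it is a tree.

Yes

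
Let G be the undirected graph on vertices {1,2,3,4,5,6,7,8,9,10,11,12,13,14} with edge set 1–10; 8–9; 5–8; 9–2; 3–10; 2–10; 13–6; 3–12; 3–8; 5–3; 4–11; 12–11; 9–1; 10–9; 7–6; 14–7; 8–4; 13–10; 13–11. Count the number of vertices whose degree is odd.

4

Degrees: 1:2, 2:2, 3:4, 4:2, 5:2, 6:2, 7:2, 8:4, 9:4, 10:5, 11:3, 12:2, 13:3, 14:1
Odd-degree vertices: 10, 11, 13, 14.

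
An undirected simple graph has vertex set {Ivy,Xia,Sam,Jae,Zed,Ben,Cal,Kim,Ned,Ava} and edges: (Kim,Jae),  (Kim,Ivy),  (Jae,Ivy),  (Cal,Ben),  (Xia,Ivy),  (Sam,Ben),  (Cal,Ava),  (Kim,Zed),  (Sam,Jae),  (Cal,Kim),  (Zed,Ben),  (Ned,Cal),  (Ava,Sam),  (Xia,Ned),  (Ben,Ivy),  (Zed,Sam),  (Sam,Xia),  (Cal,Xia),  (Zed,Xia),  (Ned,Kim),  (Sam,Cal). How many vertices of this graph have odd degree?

Degrees: Ivy:4, Xia:5, Sam:6, Jae:3, Zed:4, Ben:4, Cal:6, Kim:5, Ned:3, Ava:2
Odd-degree vertices: Xia, Jae, Kim, Ned.

4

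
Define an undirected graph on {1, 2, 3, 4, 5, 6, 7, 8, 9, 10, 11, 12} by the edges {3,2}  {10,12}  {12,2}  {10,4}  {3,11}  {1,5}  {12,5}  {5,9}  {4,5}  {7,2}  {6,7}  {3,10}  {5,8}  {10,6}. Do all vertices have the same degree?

Degrees: 1:1, 2:3, 3:3, 4:2, 5:5, 6:2, 7:2, 8:1, 9:1, 10:4, 11:1, 12:3
Vertex 1 has degree 1 while 5 has degree 5, so the graph is not regular.

No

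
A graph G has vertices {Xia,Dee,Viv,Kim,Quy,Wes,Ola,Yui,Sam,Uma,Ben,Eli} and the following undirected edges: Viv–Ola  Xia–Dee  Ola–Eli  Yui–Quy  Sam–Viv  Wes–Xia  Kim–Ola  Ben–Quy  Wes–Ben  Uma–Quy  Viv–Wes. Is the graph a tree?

The graph has 12 vertices and 11 edges.
It is connected with exactly 11 edges, hence acyclic — it is a tree.

Yes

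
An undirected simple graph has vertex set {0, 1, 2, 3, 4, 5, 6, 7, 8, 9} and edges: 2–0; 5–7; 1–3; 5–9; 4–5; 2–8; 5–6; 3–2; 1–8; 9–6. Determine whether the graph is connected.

No

Component: {0, 1, 2, 3, 8}
Component: {4, 5, 6, 7, 9}
There are 2 separate components, so the graph is not connected.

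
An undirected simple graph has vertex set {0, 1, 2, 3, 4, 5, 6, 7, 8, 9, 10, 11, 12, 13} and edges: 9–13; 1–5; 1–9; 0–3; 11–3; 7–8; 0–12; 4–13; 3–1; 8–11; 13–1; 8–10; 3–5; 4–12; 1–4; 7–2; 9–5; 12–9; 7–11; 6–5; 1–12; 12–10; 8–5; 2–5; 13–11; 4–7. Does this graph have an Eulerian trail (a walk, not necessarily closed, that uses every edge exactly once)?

Yes

Degrees: 0:2, 1:6, 2:2, 3:4, 4:4, 5:6, 6:1, 7:4, 8:4, 9:4, 10:2, 11:4, 12:5, 13:4
Odd-degree vertices: 6, 12 (2 total).
The non-isolated vertices are connected and exactly 2 have odd degree, so an Eulerian trail exists (from 6 to 12).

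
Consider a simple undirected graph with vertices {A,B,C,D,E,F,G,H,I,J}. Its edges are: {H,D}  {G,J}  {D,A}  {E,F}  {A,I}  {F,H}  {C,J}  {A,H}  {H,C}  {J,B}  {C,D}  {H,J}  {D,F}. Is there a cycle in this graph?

Yes

|V| = 10, |E| = 13, number of components = 1.
Since 13 > 10 - 1, a cycle must exist; for instance H-C-J-H.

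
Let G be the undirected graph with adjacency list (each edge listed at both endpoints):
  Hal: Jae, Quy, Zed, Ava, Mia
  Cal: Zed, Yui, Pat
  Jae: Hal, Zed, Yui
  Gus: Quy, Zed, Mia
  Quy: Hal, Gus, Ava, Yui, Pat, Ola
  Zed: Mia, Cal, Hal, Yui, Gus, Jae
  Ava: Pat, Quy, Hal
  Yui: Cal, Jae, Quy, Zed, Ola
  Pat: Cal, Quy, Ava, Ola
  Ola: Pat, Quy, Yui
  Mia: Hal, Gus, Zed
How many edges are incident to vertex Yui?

Neighbors of Yui: Cal, Jae, Quy, Zed, Ola.

5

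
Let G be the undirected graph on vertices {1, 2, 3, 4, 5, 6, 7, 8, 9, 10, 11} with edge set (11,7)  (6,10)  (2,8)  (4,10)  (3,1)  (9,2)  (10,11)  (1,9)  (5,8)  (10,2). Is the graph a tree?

Yes

|V| = 11, |E| = 10.
It is connected with exactly 10 edges, hence acyclic — it is a tree.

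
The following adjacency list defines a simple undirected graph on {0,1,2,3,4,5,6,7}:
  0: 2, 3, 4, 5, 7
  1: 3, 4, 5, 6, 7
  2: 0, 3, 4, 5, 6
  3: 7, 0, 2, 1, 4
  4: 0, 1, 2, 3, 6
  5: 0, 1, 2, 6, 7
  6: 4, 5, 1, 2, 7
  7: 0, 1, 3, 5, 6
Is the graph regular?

Yes

Degrees: 0:5, 1:5, 2:5, 3:5, 4:5, 5:5, 6:5, 7:5
Every vertex has degree 5, so the graph is 5-regular.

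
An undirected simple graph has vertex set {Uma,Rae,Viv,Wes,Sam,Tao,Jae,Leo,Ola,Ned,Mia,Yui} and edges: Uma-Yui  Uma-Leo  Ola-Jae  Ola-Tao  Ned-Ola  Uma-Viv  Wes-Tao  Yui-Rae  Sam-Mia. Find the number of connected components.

3

Component: {Sam, Mia}
Component: {Uma, Rae, Viv, Leo, Yui}
Component: {Wes, Tao, Jae, Ola, Ned}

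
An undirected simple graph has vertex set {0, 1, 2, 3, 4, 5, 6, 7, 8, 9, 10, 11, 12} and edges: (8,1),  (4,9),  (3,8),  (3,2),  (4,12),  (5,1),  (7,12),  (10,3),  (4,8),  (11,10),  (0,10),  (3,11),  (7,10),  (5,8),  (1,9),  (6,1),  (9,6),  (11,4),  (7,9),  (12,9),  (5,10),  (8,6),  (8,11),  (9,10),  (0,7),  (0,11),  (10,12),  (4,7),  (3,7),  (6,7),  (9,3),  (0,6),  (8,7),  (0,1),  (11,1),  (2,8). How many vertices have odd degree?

Degrees: 0:5, 1:6, 2:2, 3:6, 4:5, 5:3, 6:5, 7:8, 8:8, 9:7, 10:7, 11:6, 12:4
Odd-degree vertices: 0, 4, 5, 6, 9, 10.

6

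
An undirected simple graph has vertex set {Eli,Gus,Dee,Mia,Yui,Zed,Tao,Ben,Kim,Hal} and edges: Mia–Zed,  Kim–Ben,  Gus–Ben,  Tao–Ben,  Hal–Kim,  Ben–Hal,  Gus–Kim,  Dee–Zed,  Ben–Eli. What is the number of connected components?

3

Component: {Yui}
Component: {Dee, Mia, Zed}
Component: {Eli, Gus, Tao, Ben, Kim, Hal}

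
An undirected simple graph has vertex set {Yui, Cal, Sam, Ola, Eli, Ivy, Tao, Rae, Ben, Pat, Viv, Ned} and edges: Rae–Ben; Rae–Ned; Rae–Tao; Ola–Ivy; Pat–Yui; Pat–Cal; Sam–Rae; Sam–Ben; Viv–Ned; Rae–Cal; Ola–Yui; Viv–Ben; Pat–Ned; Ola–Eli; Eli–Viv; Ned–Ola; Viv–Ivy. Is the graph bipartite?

No

The cycle Sam-Ben-Rae-Sam has length 3, which is odd, so the graph is not bipartite.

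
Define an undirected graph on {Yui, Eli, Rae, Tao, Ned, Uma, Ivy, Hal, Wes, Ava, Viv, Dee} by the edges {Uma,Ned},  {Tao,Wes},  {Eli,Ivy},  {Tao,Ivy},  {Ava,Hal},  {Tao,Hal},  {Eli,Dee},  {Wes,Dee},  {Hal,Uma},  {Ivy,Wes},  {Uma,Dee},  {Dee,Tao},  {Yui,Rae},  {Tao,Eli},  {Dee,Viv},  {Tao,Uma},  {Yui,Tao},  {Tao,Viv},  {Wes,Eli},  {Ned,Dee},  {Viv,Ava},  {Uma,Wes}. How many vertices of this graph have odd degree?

Degrees: Yui:2, Eli:4, Rae:1, Tao:8, Ned:2, Uma:5, Ivy:3, Hal:3, Wes:5, Ava:2, Viv:3, Dee:6
Odd-degree vertices: Rae, Uma, Ivy, Hal, Wes, Viv.

6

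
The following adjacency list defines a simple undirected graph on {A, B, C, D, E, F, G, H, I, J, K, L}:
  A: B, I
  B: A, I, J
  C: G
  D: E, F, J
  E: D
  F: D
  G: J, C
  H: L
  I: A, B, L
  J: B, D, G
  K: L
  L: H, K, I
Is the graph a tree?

|V| = 12, |E| = 12.
Connected but with 12 > 11 edges, so it has a cycle and is not a tree.

No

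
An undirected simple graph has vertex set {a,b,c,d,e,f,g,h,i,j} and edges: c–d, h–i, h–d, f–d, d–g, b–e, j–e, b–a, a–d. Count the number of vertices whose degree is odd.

Degrees: a:2, b:2, c:1, d:5, e:2, f:1, g:1, h:2, i:1, j:1
Odd-degree vertices: c, d, f, g, i, j.

6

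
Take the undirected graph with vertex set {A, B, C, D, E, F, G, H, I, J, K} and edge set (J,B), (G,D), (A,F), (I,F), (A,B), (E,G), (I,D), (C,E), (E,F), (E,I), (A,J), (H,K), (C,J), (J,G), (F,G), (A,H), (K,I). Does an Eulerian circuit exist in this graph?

Degrees: A:4, B:2, C:2, D:2, E:4, F:4, G:4, H:2, I:4, J:4, K:2
Every vertex has even degree and the edges form a single connected piece, so an Eulerian circuit exists.

Yes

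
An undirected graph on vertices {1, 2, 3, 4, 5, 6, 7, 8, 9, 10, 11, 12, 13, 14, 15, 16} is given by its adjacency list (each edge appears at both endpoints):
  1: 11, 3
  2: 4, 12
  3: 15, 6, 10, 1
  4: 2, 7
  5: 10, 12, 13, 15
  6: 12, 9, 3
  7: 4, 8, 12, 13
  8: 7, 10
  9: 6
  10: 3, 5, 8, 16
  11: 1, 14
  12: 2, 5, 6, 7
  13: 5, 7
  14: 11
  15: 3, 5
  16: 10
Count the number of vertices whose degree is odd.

Degrees: 1:2, 2:2, 3:4, 4:2, 5:4, 6:3, 7:4, 8:2, 9:1, 10:4, 11:2, 12:4, 13:2, 14:1, 15:2, 16:1
Odd-degree vertices: 6, 9, 14, 16.

4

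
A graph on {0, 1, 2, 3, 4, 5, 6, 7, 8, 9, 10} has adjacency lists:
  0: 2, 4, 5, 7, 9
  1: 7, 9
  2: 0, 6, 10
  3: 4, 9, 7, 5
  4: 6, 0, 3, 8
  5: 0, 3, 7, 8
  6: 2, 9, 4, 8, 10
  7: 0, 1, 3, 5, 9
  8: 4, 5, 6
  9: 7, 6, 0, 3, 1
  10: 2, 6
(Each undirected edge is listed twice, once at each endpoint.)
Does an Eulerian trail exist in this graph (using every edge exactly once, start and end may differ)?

Degrees: 0:5, 1:2, 2:3, 3:4, 4:4, 5:4, 6:5, 7:5, 8:3, 9:5, 10:2
Odd-degree vertices: 0, 2, 6, 7, 8, 9 (6 total).
With 6 odd-degree vertices (more than two), no single trail can use every edge.

No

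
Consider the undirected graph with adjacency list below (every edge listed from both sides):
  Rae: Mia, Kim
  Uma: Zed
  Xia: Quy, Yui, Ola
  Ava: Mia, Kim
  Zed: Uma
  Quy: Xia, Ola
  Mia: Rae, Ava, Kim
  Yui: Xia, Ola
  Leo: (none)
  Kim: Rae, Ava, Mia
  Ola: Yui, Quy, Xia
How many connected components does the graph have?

Component: {Leo}
Component: {Uma, Zed}
Component: {Rae, Ava, Mia, Kim}
Component: {Xia, Quy, Yui, Ola}

4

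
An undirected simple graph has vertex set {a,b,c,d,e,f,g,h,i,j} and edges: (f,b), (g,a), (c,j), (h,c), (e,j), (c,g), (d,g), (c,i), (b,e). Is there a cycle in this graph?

No

|V| = 10, |E| = 9, number of components = 1.
Since 9 = 10 - 1, the graph is a forest and contains no cycle.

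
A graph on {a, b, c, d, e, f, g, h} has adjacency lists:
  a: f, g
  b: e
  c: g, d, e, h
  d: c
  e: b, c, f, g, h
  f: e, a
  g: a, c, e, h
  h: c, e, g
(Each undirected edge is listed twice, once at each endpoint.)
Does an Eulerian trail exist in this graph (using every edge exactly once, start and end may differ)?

Degrees: a:2, b:1, c:4, d:1, e:5, f:2, g:4, h:3
Odd-degree vertices: b, d, e, h (4 total).
An Eulerian trail requires 0 or 2 odd-degree vertices; here there are 4.

No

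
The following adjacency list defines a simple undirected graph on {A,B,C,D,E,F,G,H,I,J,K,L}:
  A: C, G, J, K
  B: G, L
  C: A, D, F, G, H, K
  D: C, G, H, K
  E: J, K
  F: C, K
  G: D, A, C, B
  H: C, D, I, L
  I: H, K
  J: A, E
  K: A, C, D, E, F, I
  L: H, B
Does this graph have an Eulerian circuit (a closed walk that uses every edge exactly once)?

Degrees: A:4, B:2, C:6, D:4, E:2, F:2, G:4, H:4, I:2, J:2, K:6, L:2
All degrees are even and the non-isolated vertices are connected — an Eulerian circuit exists.

Yes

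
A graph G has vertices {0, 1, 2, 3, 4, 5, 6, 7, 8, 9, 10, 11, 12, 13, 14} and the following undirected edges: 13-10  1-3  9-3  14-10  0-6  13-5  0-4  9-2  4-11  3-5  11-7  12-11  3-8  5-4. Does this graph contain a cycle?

The graph has 15 vertices, 14 edges, and 1 connected component.
A forest on 15 vertices with 1 component has exactly 14 edges, which matches — so no cycle.

No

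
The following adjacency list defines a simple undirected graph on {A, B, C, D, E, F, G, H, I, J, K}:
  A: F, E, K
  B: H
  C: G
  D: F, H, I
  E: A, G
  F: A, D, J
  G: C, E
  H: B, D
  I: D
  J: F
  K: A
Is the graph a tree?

The graph has 11 vertices and 10 edges.
It is connected with exactly 10 edges, hence acyclic — it is a tree.

Yes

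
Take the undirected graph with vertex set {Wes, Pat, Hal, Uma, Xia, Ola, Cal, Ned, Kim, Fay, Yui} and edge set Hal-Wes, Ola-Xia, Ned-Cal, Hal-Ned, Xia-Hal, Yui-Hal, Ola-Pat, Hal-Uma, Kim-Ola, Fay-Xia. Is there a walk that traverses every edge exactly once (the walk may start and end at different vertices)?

Degrees: Wes:1, Pat:1, Hal:5, Uma:1, Xia:3, Ola:3, Cal:1, Ned:2, Kim:1, Fay:1, Yui:1
Odd-degree vertices: Wes, Pat, Hal, Uma, Xia, Ola, Cal, Kim, Fay, Yui (10 total).
An Eulerian trail requires 0 or 2 odd-degree vertices; here there are 10.

No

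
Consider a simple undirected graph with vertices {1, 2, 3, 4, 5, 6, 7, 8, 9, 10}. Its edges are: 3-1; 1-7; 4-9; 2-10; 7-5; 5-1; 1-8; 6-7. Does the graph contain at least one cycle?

The graph has 10 vertices, 8 edges, and 3 connected components.
One cycle is 1-7-5-1.

Yes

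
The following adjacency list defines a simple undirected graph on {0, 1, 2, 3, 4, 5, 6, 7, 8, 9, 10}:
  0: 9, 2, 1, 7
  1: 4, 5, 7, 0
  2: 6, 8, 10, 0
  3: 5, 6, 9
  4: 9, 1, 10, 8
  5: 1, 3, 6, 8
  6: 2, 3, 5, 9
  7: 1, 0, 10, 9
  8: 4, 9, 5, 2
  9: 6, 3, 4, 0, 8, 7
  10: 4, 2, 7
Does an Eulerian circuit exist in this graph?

No

Degrees: 0:4, 1:4, 2:4, 3:3, 4:4, 5:4, 6:4, 7:4, 8:4, 9:6, 10:3
Vertices with odd degree: 3, 10. An Eulerian circuit requires all degrees even.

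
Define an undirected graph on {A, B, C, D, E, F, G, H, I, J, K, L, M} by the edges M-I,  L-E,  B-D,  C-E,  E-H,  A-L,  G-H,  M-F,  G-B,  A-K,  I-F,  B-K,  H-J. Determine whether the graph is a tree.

|V| = 13, |E| = 13.
It is not connected, so it is not a tree.

No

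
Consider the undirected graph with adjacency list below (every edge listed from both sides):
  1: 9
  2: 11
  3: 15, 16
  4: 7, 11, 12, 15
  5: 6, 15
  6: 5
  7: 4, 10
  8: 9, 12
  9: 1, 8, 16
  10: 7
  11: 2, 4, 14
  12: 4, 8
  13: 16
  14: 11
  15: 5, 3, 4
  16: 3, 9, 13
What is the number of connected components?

1

Component: {1, 2, 3, 4, 5, 6, 7, 8, 9, 10, 11, 12, 13, 14, 15, 16}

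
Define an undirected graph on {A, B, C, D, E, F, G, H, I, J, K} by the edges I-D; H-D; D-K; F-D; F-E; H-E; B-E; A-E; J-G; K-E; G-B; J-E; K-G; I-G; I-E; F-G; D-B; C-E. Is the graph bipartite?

Yes

Color {D, E, G} black and {A, B, C, F, H, I, J, K} white. No edge joins two same-colored vertices, so the graph is bipartite.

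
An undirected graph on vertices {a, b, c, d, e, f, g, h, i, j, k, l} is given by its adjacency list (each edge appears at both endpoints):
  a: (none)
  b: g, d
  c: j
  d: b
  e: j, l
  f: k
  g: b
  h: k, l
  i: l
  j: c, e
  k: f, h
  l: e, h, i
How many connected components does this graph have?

3

Component: {a}
Component: {b, d, g}
Component: {c, e, f, h, i, j, k, l}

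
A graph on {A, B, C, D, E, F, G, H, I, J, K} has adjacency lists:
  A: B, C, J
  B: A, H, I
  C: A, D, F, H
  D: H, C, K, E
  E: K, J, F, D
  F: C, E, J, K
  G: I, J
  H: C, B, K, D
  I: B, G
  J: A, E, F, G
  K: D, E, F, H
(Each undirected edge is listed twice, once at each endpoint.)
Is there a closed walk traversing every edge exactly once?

No

Degrees: A:3, B:3, C:4, D:4, E:4, F:4, G:2, H:4, I:2, J:4, K:4
A, B have odd degree; an Eulerian circuit needs every degree to be even, so none exists.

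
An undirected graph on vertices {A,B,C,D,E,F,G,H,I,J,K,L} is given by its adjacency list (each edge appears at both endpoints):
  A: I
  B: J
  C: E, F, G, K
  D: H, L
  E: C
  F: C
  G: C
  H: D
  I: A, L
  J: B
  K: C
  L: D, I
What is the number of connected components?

3

Component: {B, J}
Component: {A, D, H, I, L}
Component: {C, E, F, G, K}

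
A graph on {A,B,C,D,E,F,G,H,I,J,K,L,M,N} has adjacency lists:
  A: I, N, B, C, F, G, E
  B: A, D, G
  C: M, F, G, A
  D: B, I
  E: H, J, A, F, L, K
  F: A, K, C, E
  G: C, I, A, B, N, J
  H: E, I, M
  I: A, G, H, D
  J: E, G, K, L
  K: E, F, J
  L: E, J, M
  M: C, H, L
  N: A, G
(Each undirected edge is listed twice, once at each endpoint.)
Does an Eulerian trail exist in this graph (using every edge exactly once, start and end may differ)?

Degrees: A:7, B:3, C:4, D:2, E:6, F:4, G:6, H:3, I:4, J:4, K:3, L:3, M:3, N:2
Odd-degree vertices: A, B, H, K, L, M (6 total).
An Eulerian trail requires 0 or 2 odd-degree vertices; here there are 6.

No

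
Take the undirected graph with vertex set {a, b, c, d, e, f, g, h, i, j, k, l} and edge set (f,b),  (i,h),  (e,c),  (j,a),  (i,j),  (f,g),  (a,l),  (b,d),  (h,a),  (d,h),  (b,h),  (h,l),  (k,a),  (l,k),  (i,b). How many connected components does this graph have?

2

Component: {c, e}
Component: {a, b, d, f, g, h, i, j, k, l}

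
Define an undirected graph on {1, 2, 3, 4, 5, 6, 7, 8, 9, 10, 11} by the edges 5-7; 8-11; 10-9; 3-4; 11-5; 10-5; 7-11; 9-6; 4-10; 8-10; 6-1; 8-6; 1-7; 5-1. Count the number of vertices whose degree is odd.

6

Degrees: 1:3, 2:0, 3:1, 4:2, 5:4, 6:3, 7:3, 8:3, 9:2, 10:4, 11:3
Odd-degree vertices: 1, 3, 6, 7, 8, 11.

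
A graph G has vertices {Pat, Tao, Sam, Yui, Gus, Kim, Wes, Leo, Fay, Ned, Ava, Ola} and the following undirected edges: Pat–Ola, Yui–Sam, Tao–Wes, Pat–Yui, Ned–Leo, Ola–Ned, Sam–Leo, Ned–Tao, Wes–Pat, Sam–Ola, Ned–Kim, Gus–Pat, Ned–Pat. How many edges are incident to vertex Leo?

Neighbors of Leo: Sam, Ned.

2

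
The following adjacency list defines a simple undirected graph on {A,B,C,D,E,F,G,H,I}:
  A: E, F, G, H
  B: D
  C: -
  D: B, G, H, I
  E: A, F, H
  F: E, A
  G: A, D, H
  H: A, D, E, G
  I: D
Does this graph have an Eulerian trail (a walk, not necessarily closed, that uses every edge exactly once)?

Degrees: A:4, B:1, C:0, D:4, E:3, F:2, G:3, H:4, I:1
Odd-degree vertices: B, E, G, I (4 total).
With 4 odd-degree vertices (more than two), no single trail can use every edge.

No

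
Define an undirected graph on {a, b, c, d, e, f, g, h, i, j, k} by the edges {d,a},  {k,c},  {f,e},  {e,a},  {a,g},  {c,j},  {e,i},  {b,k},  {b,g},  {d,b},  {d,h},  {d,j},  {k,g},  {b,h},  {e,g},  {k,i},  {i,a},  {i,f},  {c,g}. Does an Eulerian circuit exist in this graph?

No

Degrees: a:4, b:4, c:3, d:4, e:4, f:2, g:5, h:2, i:4, j:2, k:4
Vertices with odd degree: c, g. An Eulerian circuit requires all degrees even.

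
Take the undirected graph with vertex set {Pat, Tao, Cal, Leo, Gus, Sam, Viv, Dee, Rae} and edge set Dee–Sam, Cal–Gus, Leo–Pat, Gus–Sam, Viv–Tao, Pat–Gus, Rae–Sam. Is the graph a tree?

No

|V| = 9, |E| = 7.
It is not connected, so it is not a tree.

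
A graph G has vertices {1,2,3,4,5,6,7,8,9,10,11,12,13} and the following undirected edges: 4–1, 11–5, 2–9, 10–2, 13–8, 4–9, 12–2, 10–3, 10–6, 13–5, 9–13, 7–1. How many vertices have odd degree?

Degrees: 1:2, 2:3, 3:1, 4:2, 5:2, 6:1, 7:1, 8:1, 9:3, 10:3, 11:1, 12:1, 13:3
Odd-degree vertices: 2, 3, 6, 7, 8, 9, 10, 11, 12, 13.

10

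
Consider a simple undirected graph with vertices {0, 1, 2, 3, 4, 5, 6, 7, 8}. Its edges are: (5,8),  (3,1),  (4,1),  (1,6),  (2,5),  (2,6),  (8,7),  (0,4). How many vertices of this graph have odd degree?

4

Degrees: 0:1, 1:3, 2:2, 3:1, 4:2, 5:2, 6:2, 7:1, 8:2
Odd-degree vertices: 0, 1, 3, 7.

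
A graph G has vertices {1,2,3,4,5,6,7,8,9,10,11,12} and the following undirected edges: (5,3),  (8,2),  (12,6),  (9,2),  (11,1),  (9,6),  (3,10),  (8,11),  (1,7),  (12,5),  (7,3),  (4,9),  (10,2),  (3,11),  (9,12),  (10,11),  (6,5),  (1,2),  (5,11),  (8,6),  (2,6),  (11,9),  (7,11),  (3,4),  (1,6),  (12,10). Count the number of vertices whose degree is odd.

6

Degrees: 1:4, 2:5, 3:5, 4:2, 5:4, 6:6, 7:3, 8:3, 9:5, 10:4, 11:7, 12:4
Odd-degree vertices: 2, 3, 7, 8, 9, 11.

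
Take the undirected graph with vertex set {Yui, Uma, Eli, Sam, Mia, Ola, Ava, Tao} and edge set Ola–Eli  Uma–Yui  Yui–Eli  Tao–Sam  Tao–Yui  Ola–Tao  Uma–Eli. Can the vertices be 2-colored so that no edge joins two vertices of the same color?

No

The cycle Eli-Uma-Yui-Eli has length 3, which is odd, so the graph is not bipartite.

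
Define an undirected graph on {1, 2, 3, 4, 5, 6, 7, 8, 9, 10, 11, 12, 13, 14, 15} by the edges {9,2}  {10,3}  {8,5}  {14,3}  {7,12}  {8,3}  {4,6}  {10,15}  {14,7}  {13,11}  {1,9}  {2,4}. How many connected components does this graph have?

3

Component: {11, 13}
Component: {1, 2, 4, 6, 9}
Component: {3, 5, 7, 8, 10, 12, 14, 15}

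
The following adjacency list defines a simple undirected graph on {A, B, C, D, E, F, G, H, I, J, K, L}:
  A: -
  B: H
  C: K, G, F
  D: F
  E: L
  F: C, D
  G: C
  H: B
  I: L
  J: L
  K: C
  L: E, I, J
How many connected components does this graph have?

Component: {A}
Component: {B, H}
Component: {E, I, J, L}
Component: {C, D, F, G, K}

4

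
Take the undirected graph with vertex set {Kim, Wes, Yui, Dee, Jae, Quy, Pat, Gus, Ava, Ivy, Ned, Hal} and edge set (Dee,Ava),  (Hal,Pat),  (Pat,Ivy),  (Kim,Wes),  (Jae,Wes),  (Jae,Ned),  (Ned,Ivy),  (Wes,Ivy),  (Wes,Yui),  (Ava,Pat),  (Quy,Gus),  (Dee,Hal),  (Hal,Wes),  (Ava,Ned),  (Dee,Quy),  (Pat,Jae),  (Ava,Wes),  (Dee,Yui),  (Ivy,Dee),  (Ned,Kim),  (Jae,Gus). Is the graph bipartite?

Partition the vertices as {Wes, Dee, Pat, Gus, Ned} vs {Kim, Yui, Jae, Quy, Ava, Ivy, Hal}. Each listed edge has one endpoint in each part, so the graph is bipartite.

Yes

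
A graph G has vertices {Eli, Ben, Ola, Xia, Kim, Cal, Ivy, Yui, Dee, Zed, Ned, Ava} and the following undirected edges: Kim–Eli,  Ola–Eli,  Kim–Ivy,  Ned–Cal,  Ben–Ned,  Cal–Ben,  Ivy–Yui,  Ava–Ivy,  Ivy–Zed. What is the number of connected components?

4

Component: {Xia}
Component: {Dee}
Component: {Ben, Cal, Ned}
Component: {Eli, Ola, Kim, Ivy, Yui, Zed, Ava}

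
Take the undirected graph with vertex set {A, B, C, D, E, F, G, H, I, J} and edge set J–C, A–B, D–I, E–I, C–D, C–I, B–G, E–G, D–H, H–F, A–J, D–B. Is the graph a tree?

|V| = 10, |E| = 12.
A tree on 10 vertices has exactly 9 edges; this graph has 12, so it contains a cycle and is not a tree.

No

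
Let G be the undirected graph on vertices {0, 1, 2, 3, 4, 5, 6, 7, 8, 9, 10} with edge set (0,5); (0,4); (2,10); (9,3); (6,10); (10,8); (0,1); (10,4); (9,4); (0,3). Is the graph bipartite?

Yes

Color {1, 2, 3, 4, 5, 6, 7, 8} black and {0, 9, 10} white. No edge joins two same-colored vertices, so the graph is bipartite.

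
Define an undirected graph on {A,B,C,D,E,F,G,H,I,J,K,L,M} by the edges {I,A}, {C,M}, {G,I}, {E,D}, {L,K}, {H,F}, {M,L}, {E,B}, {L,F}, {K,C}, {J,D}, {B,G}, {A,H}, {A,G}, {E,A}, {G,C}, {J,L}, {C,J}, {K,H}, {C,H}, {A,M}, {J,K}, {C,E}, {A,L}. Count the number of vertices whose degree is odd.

2

Degrees: A:6, B:2, C:6, D:2, E:4, F:2, G:4, H:4, I:2, J:4, K:4, L:5, M:3
Odd-degree vertices: L, M.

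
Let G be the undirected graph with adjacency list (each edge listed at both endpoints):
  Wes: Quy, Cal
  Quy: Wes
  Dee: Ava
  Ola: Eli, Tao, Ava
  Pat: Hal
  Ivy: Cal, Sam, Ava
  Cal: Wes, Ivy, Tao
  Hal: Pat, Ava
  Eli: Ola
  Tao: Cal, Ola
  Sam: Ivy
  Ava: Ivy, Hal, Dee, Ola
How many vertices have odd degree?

Degrees: Wes:2, Quy:1, Dee:1, Ola:3, Pat:1, Ivy:3, Cal:3, Hal:2, Eli:1, Tao:2, Sam:1, Ava:4
Odd-degree vertices: Quy, Dee, Ola, Pat, Ivy, Cal, Eli, Sam.

8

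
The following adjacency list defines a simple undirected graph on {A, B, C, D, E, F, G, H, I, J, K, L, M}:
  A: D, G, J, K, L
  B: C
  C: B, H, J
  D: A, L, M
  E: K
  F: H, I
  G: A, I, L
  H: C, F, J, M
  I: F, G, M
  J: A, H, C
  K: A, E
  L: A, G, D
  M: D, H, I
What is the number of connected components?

Component: {A, B, C, D, E, F, G, H, I, J, K, L, M}

1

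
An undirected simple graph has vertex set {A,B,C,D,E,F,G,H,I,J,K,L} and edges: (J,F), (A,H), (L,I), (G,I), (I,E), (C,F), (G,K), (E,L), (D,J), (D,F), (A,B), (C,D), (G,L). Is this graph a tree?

The graph has 12 vertices and 13 edges.
It is not connected, so it is not a tree.

No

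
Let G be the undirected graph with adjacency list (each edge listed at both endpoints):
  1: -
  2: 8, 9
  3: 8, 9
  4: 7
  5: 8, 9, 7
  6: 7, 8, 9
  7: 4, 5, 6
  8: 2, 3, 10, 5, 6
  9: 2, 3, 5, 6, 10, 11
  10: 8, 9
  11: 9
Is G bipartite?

Yes

Color {1, 7, 8, 9} black and {2, 3, 4, 5, 6, 10, 11} white. No edge joins two same-colored vertices, so the graph is bipartite.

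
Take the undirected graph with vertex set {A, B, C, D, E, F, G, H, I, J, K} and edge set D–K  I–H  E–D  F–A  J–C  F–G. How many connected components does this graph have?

5

Component: {B}
Component: {C, J}
Component: {H, I}
Component: {A, F, G}
Component: {D, E, K}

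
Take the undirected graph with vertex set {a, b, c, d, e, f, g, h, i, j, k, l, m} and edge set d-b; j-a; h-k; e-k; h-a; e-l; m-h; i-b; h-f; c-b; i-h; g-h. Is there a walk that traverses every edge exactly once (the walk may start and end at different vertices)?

Degrees: a:2, b:3, c:1, d:1, e:2, f:1, g:1, h:6, i:2, j:1, k:2, l:1, m:1
Odd-degree vertices: b, c, d, f, g, j, l, m (8 total).
An Eulerian trail requires 0 or 2 odd-degree vertices; here there are 8.

No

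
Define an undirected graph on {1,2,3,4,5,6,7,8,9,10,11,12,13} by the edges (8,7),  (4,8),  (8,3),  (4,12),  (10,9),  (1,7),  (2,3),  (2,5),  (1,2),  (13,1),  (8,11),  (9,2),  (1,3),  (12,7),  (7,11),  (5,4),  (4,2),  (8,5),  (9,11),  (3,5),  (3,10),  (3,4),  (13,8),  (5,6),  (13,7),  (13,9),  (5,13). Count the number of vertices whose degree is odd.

6

Degrees: 1:4, 2:5, 3:6, 4:5, 5:6, 6:1, 7:5, 8:6, 9:4, 10:2, 11:3, 12:2, 13:5
Odd-degree vertices: 2, 4, 6, 7, 11, 13.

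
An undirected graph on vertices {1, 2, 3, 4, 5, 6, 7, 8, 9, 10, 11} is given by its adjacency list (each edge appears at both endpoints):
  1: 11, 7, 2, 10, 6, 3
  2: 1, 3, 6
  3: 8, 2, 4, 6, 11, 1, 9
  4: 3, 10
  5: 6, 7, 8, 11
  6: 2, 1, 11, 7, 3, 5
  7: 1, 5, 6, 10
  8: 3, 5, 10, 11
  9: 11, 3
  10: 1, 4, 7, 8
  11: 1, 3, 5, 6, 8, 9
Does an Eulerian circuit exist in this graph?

No

Degrees: 1:6, 2:3, 3:7, 4:2, 5:4, 6:6, 7:4, 8:4, 9:2, 10:4, 11:6
2, 3 have odd degree; an Eulerian circuit needs every degree to be even, so none exists.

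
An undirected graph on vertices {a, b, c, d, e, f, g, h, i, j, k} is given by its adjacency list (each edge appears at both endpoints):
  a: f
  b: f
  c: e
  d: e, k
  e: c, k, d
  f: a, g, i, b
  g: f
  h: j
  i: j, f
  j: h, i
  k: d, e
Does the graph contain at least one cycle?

Yes

|V| = 11, |E| = 10, number of components = 2.
One cycle is e-k-d-e.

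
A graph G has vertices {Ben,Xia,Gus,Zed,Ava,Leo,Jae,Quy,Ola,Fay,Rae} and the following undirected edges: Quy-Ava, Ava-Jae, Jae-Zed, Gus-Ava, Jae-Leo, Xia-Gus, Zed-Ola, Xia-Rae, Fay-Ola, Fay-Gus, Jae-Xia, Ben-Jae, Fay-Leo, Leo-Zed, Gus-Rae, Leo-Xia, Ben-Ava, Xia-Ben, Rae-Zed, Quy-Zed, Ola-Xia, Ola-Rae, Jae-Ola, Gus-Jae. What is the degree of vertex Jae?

Neighbors of Jae: Ben, Xia, Gus, Zed, Ava, Leo, Ola.

7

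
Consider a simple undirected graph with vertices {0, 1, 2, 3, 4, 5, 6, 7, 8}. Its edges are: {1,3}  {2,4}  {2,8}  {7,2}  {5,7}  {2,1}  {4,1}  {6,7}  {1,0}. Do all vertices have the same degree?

No

Degrees: 0:1, 1:4, 2:4, 3:1, 4:2, 5:1, 6:1, 7:3, 8:1
Vertex 0 has degree 1 while 1 has degree 4, so the graph is not regular.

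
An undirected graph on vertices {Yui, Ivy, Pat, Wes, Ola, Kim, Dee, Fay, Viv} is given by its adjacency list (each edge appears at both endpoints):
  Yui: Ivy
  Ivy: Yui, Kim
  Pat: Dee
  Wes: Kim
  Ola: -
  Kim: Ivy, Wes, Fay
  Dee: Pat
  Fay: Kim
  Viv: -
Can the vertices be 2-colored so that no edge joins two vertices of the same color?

Yes

A valid 2-coloring puts {Ivy, Wes, Ola, Dee, Fay, Viv} on one side and {Yui, Pat, Kim} on the other; every edge crosses between the two sides.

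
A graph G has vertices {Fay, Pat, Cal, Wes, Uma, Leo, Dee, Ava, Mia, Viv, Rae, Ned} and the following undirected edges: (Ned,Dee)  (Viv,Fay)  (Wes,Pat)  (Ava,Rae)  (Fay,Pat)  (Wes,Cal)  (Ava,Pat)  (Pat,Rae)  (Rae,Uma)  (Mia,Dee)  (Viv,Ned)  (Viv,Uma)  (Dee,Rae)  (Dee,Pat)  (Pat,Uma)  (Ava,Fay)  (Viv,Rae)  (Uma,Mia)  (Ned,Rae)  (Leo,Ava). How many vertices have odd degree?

Degrees: Fay:3, Pat:6, Cal:1, Wes:2, Uma:4, Leo:1, Dee:4, Ava:4, Mia:2, Viv:4, Rae:6, Ned:3
Odd-degree vertices: Fay, Cal, Leo, Ned.

4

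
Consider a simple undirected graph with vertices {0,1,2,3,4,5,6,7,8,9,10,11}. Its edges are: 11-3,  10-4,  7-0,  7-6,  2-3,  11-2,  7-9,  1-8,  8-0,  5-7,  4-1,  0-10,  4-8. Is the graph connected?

No

Component: {2, 3, 11}
Component: {0, 1, 4, 5, 6, 7, 8, 9, 10}
There are 2 separate components, so the graph is not connected.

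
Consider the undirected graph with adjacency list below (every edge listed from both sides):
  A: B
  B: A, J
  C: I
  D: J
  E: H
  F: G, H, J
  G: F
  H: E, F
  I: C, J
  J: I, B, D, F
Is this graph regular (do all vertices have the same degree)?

No

Degrees: A:1, B:2, C:1, D:1, E:1, F:3, G:1, H:2, I:2, J:4
Degrees are not all equal (e.g. deg(A)=1 but deg(J)=4); not regular.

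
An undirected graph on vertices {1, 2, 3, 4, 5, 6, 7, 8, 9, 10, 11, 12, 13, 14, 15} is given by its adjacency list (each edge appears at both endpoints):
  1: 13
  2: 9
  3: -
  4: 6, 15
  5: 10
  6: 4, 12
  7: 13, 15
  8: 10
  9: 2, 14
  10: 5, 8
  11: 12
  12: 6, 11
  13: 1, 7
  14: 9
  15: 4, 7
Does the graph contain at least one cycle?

|V| = 15, |E| = 11, number of components = 4.
A forest on 15 vertices with 4 components has exactly 11 edges, which matches — so no cycle.

No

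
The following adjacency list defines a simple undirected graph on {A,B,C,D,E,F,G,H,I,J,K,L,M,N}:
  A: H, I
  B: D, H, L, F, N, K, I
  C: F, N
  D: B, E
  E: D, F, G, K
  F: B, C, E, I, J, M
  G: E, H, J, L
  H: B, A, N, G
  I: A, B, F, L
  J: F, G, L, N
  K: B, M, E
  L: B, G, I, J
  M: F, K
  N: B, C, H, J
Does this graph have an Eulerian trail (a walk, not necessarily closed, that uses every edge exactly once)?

Degrees: A:2, B:7, C:2, D:2, E:4, F:6, G:4, H:4, I:4, J:4, K:3, L:4, M:2, N:4
Odd-degree vertices: B, K (2 total).
The non-isolated vertices are connected and exactly 2 have odd degree, so an Eulerian trail exists (from B to K).

Yes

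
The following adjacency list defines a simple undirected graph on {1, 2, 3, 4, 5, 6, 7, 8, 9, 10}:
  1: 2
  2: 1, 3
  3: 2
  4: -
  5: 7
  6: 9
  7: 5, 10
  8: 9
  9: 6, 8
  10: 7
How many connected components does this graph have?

4

Component: {4}
Component: {1, 2, 3}
Component: {5, 7, 10}
Component: {6, 8, 9}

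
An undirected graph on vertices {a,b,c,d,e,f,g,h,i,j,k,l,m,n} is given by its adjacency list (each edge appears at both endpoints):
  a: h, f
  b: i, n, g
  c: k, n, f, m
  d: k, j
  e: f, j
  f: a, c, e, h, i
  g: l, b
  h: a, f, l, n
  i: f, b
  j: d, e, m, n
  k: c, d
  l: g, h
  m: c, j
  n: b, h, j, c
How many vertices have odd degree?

Degrees: a:2, b:3, c:4, d:2, e:2, f:5, g:2, h:4, i:2, j:4, k:2, l:2, m:2, n:4
Odd-degree vertices: b, f.

2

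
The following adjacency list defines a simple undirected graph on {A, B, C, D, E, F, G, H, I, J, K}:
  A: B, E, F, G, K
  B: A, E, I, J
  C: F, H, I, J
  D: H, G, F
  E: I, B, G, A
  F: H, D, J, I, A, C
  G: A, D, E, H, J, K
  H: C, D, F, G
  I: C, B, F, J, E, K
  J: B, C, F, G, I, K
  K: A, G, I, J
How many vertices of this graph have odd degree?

2

Degrees: A:5, B:4, C:4, D:3, E:4, F:6, G:6, H:4, I:6, J:6, K:4
Odd-degree vertices: A, D.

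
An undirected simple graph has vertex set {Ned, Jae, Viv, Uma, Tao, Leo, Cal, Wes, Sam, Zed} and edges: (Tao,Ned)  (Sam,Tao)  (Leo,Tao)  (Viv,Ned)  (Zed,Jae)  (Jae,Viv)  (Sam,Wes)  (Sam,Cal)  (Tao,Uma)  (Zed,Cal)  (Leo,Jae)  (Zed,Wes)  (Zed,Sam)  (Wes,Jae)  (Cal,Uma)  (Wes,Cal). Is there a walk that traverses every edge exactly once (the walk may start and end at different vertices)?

Yes

Degrees: Ned:2, Jae:4, Viv:2, Uma:2, Tao:4, Leo:2, Cal:4, Wes:4, Sam:4, Zed:4
Odd-degree vertices: none (0 total).
The non-isolated vertices are connected and exactly 0 have odd degree, so an Eulerian trail exists.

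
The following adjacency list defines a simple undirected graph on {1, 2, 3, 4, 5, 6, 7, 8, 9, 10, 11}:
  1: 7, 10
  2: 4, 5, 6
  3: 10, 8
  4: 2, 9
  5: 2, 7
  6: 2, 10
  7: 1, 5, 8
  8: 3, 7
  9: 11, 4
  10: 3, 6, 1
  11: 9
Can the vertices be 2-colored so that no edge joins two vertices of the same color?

No

The cycle 1-7-8-3-10-1 has length 5, which is odd, so the graph is not bipartite.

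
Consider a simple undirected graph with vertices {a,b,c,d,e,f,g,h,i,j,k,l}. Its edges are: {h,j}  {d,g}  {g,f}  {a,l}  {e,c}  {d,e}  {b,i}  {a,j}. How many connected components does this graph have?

Component: {k}
Component: {b, i}
Component: {a, h, j, l}
Component: {c, d, e, f, g}

4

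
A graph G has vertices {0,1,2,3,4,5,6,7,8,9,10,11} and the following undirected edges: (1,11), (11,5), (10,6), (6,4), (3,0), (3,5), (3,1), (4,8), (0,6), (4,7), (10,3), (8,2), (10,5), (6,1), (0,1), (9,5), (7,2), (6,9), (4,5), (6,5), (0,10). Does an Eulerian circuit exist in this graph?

Yes

Degrees: 0:4, 1:4, 2:2, 3:4, 4:4, 5:6, 6:6, 7:2, 8:2, 9:2, 10:4, 11:2
All degrees are even and the non-isolated vertices are connected — an Eulerian circuit exists.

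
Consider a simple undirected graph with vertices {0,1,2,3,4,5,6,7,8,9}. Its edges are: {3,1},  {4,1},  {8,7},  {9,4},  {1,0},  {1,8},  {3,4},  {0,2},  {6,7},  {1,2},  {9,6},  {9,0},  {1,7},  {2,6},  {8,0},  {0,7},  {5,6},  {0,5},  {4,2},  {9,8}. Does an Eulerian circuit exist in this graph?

Degrees: 0:6, 1:6, 2:4, 3:2, 4:4, 5:2, 6:4, 7:4, 8:4, 9:4
Every vertex has even degree and the edges form a single connected piece, so an Eulerian circuit exists.

Yes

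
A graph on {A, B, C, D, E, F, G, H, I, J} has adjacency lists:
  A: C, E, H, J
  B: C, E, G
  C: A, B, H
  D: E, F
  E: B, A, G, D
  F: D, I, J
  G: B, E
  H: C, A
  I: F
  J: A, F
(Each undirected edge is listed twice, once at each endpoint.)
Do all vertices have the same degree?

Degrees: A:4, B:3, C:3, D:2, E:4, F:3, G:2, H:2, I:1, J:2
Degrees are not all equal (e.g. deg(I)=1 but deg(A)=4); not regular.

No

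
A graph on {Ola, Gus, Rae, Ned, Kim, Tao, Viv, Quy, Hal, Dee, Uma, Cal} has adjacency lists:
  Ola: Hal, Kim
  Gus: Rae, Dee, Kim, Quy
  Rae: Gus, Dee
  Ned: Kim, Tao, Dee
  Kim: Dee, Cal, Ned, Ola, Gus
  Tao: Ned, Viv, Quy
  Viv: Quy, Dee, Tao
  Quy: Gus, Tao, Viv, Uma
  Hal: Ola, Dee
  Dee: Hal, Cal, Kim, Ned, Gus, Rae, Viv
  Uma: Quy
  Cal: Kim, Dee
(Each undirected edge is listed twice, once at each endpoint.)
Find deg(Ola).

Neighbors of Ola: Kim, Hal.

2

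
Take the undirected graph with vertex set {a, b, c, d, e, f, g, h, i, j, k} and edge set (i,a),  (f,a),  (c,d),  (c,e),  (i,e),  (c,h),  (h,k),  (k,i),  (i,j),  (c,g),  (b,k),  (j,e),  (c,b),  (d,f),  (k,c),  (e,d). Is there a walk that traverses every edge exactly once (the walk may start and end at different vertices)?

Degrees: a:2, b:2, c:6, d:3, e:4, f:2, g:1, h:2, i:4, j:2, k:4
Odd-degree vertices: d, g (2 total).
The non-isolated vertices are connected and exactly 2 have odd degree, so an Eulerian trail exists (from d to g).

Yes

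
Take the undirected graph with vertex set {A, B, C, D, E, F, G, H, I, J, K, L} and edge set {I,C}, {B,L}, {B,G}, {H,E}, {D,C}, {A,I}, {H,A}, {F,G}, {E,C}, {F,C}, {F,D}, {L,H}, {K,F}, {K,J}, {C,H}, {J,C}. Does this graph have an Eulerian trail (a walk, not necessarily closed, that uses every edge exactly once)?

Yes

Degrees: A:2, B:2, C:6, D:2, E:2, F:4, G:2, H:4, I:2, J:2, K:2, L:2
Odd-degree vertices: none (0 total).
The non-isolated vertices are connected and exactly 0 have odd degree, so an Eulerian trail exists.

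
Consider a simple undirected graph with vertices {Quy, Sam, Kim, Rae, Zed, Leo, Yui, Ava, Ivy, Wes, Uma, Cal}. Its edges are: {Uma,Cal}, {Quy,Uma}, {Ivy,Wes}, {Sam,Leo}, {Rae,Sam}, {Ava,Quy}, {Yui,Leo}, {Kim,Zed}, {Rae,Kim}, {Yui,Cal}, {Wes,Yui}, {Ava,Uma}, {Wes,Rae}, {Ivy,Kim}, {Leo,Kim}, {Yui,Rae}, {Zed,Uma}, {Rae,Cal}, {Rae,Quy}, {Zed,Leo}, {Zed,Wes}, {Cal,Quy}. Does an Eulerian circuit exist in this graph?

Degrees: Quy:4, Sam:2, Kim:4, Rae:6, Zed:4, Leo:4, Yui:4, Ava:2, Ivy:2, Wes:4, Uma:4, Cal:4
All degrees are even and the non-isolated vertices are connected — an Eulerian circuit exists.

Yes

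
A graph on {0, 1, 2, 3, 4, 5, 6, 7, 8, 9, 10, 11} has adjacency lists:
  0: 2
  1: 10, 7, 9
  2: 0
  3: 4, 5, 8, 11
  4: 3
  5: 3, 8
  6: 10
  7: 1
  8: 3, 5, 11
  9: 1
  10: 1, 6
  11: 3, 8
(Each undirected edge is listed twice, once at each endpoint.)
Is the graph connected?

Component: {0, 2}
Component: {1, 6, 7, 9, 10}
Component: {3, 4, 5, 8, 11}
There are 3 separate components, so the graph is not connected.

No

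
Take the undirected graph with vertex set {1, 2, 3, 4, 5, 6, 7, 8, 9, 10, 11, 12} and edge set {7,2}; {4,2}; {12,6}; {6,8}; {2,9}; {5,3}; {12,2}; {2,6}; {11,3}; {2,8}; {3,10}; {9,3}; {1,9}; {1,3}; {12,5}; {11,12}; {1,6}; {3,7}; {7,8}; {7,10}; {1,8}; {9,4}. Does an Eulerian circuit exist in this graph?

Degrees: 1:4, 2:6, 3:6, 4:2, 5:2, 6:4, 7:4, 8:4, 9:4, 10:2, 11:2, 12:4
Every vertex has even degree and the edges form a single connected piece, so an Eulerian circuit exists.

Yes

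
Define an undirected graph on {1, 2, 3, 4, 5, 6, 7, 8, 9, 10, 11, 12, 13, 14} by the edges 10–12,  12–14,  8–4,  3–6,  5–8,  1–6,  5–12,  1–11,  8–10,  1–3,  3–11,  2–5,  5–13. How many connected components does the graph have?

Component: {7}
Component: {9}
Component: {1, 3, 6, 11}
Component: {2, 4, 5, 8, 10, 12, 13, 14}

4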